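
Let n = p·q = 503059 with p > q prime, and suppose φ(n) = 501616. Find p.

φ(n) = (p−1)(q−1) = n − (p+q) + 1, so p + q = 503059 − 501616 + 1 = 1444.
p and q are the roots of t² − 1444t + 503059 = 0.
Discriminant: 1444² − 4·503059 = 2085136 − 2012236 = 72900; √72900 = 270.
q = (1444 − 270)/2 = 587, p = (1444 + 270)/2 = 857.
Check: 587 · 857 = 503059.

857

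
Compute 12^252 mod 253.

12^1 ≡ 12 (mod 253)
12^2 ≡ 12^2 = 144 ≡ 144 (mod 253)
12^4 ≡ 144^2 = 20736 ≡ 243 (mod 253)
12^8 ≡ 243^2 = 59049 ≡ 100 (mod 253)
12^16 ≡ 100^2 = 10000 ≡ 133 (mod 253)
12^32 ≡ 133^2 = 17689 ≡ 232 (mod 253)
12^64 ≡ 232^2 = 53824 ≡ 188 (mod 253)
12^128 ≡ 188^2 = 35344 ≡ 177 (mod 253)
252 = 128 + 64 + 32 + 16 + 8 + 4 in binary powers of 2.
So 12^252 ≡ 177 · 188 · 232 · 133 · 100 · 243 ≡ 232 (mod 253).
Since 232 ≠ 1, base 12 is a Fermat witness: 253 is composite.

232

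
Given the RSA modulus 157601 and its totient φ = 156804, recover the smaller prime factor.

359

φ(n) = (p−1)(q−1) = n − (p+q) + 1, so p + q = 157601 − 156804 + 1 = 798.
p and q are the roots of t² − 798t + 157601 = 0.
Discriminant: 798² − 4·157601 = 636804 − 630404 = 6400; √6400 = 80.
q = (798 − 80)/2 = 359, p = (798 + 80)/2 = 439.
Check: 359 · 439 = 157601.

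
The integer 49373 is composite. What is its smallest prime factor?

49373 is odd.
Digit sum 26, not divisible by 3.
Ends in 3: not divisible by 5.
7: 49373 = 7·7053 + 2
11: 49373 = 11·4488 + 5
13: 49373 = 13·3797 + 12
17: 49373 = 17·2904 + 5
19: 49373 = 19·2598 + 11
23: 49373 = 23·2146 + 15
29: 49373 = 29·1702 + 15
31: 49373 = 31·1592 + 21
37: 49373 = 37·1334 + 15
41: 49373 = 41·1204 + 9
43: 49373 = 43·1148 + 9
47: 49373 = 47·1050 + 23
53: 49373 = 53·931 + 30
59: 49373 = 59·836 + 49
61: 49373 = 61·809 + 24
67: 49373 = 67·736 + 61
71: 49373 = 71·695 + 28
73: 49373 = 73·676 + 25
79: 49373 = 79·624 + 77
83: 49373 = 83·594 + 71
89: 49373 = 89·554 + 67
97: 49373 = 97·509

97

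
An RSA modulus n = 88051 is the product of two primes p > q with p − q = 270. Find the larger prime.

461

Since p = q + 270, we have 88051 = q(q + 270), so q² + 270q − 88051 = 0.
Discriminant: 270² + 4·88051 = 72900 + 352204 = 425104; √425104 = 652.
q = (−270 + 652)/2 = 191, and p = q + 270 = 461.
Check: 191 · 461 = 88051.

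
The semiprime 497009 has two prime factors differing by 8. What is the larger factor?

709

Since p = q + 8, we have 497009 = q(q + 8), so q² + 8q − 497009 = 0.
Discriminant: 8² + 4·497009 = 64 + 1988036 = 1988100; √1988100 = 1410.
q = (−8 + 1410)/2 = 701, and p = q + 8 = 709.
Check: 701 · 709 = 497009.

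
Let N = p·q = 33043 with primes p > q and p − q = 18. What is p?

191

Since p = q + 18, we have 33043 = q(q + 18), so q² + 18q − 33043 = 0.
Discriminant: 18² + 4·33043 = 324 + 132172 = 132496; √132496 = 364.
q = (−18 + 364)/2 = 173, and p = q + 18 = 191.
Check: 173 · 191 = 33043.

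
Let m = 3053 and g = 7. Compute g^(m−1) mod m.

7^1 ≡ 7 (mod 3053)
7^2 ≡ 7^2 = 49 ≡ 49 (mod 3053)
7^4 ≡ 49^2 = 2401 ≡ 2401 (mod 3053)
7^8 ≡ 2401^2 = 5764801 ≡ 737 (mod 3053)
7^16 ≡ 737^2 = 543169 ≡ 2788 (mod 3053)
7^32 ≡ 2788^2 = 7772944 ≡ 6 (mod 3053)
7^64 ≡ 6^2 = 36 ≡ 36 (mod 3053)
7^128 ≡ 36^2 = 1296 ≡ 1296 (mod 3053)
7^256 ≡ 1296^2 = 1679616 ≡ 466 (mod 3053)
7^512 ≡ 466^2 = 217156 ≡ 393 (mod 3053)
7^1024 ≡ 393^2 = 154449 ≡ 1799 (mod 3053)
7^2048 ≡ 1799^2 = 3236401 ≡ 221 (mod 3053)
3052 = 2048 + 512 + 256 + 128 + 64 + 32 + 8 + 4 in binary powers of 2.
So 7^3052 ≡ 221 · 393 · 466 · 1296 · 36 · 6 · 737 · 2401 ≡ 767 (mod 3053).
Since 767 ≠ 1, base 7 is a Fermat witness: 3053 is composite.

767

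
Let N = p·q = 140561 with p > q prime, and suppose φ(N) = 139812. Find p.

φ(n) = (p−1)(q−1) = n − (p+q) + 1, so p + q = 140561 − 139812 + 1 = 750.
p and q are the roots of t² − 750t + 140561 = 0.
Discriminant: 750² − 4·140561 = 562500 − 562244 = 256; √256 = 16.
q = (750 − 16)/2 = 367, p = (750 + 16)/2 = 383.
Check: 367 · 383 = 140561.

383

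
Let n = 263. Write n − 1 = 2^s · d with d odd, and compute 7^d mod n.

262

263 − 1 = 262 = 2^1 · 131, so d = 131.
7^1 ≡ 7 (mod 263)
7^2 ≡ 7^2 = 49 ≡ 49 (mod 263)
7^4 ≡ 49^2 = 2401 ≡ 34 (mod 263)
7^8 ≡ 34^2 = 1156 ≡ 104 (mod 263)
7^16 ≡ 104^2 = 10816 ≡ 33 (mod 263)
7^32 ≡ 33^2 = 1089 ≡ 37 (mod 263)
7^64 ≡ 37^2 = 1369 ≡ 54 (mod 263)
7^128 ≡ 54^2 = 2916 ≡ 23 (mod 263)
131 = 128 + 2 + 1 in binary powers of 2.
So 7^131 ≡ 23 · 49 · 7 ≡ 262 (mod 263).
Since 7^d ≡ 262 (mod 263), base 7 does not prove 263 composite.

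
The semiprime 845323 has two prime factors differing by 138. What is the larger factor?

Since p = q + 138, we have 845323 = q(q + 138), so q² + 138q − 845323 = 0.
Discriminant: 138² + 4·845323 = 19044 + 3381292 = 3400336; √3400336 = 1844.
q = (−138 + 1844)/2 = 853, and p = q + 138 = 991.
Check: 853 · 991 = 845323.

991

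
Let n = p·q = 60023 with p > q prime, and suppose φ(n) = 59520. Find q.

φ(n) = (p−1)(q−1) = n − (p+q) + 1, so p + q = 60023 − 59520 + 1 = 504.
p and q are the roots of t² − 504t + 60023 = 0.
Discriminant: 504² − 4·60023 = 254016 − 240092 = 13924; √13924 = 118.
q = (504 − 118)/2 = 193, p = (504 + 118)/2 = 311.
Check: 193 · 311 = 60023.

193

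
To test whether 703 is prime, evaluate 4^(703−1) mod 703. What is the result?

1

4^1 ≡ 4 (mod 703)
4^2 ≡ 4^2 = 16 ≡ 16 (mod 703)
4^4 ≡ 16^2 = 256 ≡ 256 (mod 703)
4^8 ≡ 256^2 = 65536 ≡ 157 (mod 703)
4^16 ≡ 157^2 = 24649 ≡ 44 (mod 703)
4^32 ≡ 44^2 = 1936 ≡ 530 (mod 703)
4^64 ≡ 530^2 = 280900 ≡ 403 (mod 703)
4^128 ≡ 403^2 = 162409 ≡ 16 (mod 703)
4^256 ≡ 16^2 = 256 ≡ 256 (mod 703)
4^512 ≡ 256^2 = 65536 ≡ 157 (mod 703)
702 = 512 + 128 + 32 + 16 + 8 + 4 + 2 in binary powers of 2.
So 4^702 ≡ 157 · 16 · 530 · 44 · 157 · 256 · 16 ≡ 1 (mod 703).
Since the result is 1, base 4 gives no evidence that 703 is composite.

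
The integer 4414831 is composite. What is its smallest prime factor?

67

4414831 is odd.
Digit sum 25, not divisible by 3.
Ends in 1: not divisible by 5.
7: 4414831 = 7·630690 + 1
11: 4414831 = 11·401348 + 3
13: 4414831 = 13·339602 + 5
17: 4414831 = 17·259695 + 16
19: 4414831 = 19·232359 + 10
23: 4414831 = 23·191949 + 4
29: 4414831 = 29·152235 + 16
31: 4414831 = 31·142413 + 28
37: 4414831 = 37·119319 + 28
41: 4414831 = 41·107678 + 33
43: 4414831 = 43·102670 + 21
47: 4414831 = 47·93932 + 27
53: 4414831 = 53·83298 + 37
59: 4414831 = 59·74827 + 38
61: 4414831 = 61·72374 + 17
67: 4414831 = 67·65893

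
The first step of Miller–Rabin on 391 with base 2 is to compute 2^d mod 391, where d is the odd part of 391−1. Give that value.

391 − 1 = 390 = 2^1 · 195, so d = 195.
2^1 ≡ 2 (mod 391)
2^2 ≡ 2^2 = 4 ≡ 4 (mod 391)
2^4 ≡ 4^2 = 16 ≡ 16 (mod 391)
2^8 ≡ 16^2 = 256 ≡ 256 (mod 391)
2^16 ≡ 256^2 = 65536 ≡ 239 (mod 391)
2^32 ≡ 239^2 = 57121 ≡ 35 (mod 391)
2^64 ≡ 35^2 = 1225 ≡ 52 (mod 391)
2^128 ≡ 52^2 = 2704 ≡ 358 (mod 391)
195 = 128 + 64 + 2 + 1 in binary powers of 2.
So 2^195 ≡ 358 · 52 · 4 · 2 ≡ 348 (mod 391).
Squaring chain: 348; never reaches −1, so base 2 is a Miller–Rabin witness that 391 is composite.

348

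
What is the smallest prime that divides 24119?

24119 is odd.
Digit sum 17, not divisible by 3.
Ends in 9: not divisible by 5.
7: 24119 = 7·3445 + 4
11: 24119 = 11·2192 + 7
13: 24119 = 13·1855 + 4
17: 24119 = 17·1418 + 13
19: 24119 = 19·1269 + 8
23: 24119 = 23·1048 + 15
29: 24119 = 29·831 + 20
31: 24119 = 31·778 + 1
37: 24119 = 37·651 + 32
41: 24119 = 41·588 + 11
43: 24119 = 43·560 + 39
47: 24119 = 47·513 + 8
53: 24119 = 53·455 + 4
59: 24119 = 59·408 + 47
61: 24119 = 61·395 + 24
67: 24119 = 67·359 + 66
71: 24119 = 71·339 + 50
73: 24119 = 73·330 + 29
79: 24119 = 79·305 + 24
83: 24119 = 83·290 + 49
89: 24119 = 89·271

89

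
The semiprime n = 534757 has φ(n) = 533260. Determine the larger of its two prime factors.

911

φ(n) = (p−1)(q−1) = n − (p+q) + 1, so p + q = 534757 − 533260 + 1 = 1498.
p and q are the roots of t² − 1498t + 534757 = 0.
Discriminant: 1498² − 4·534757 = 2244004 − 2139028 = 104976; √104976 = 324.
q = (1498 − 324)/2 = 587, p = (1498 + 324)/2 = 911.
Check: 587 · 911 = 534757.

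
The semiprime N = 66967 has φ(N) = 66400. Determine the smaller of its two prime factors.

φ(n) = (p−1)(q−1) = n − (p+q) + 1, so p + q = 66967 − 66400 + 1 = 568.
p and q are the roots of t² − 568t + 66967 = 0.
Discriminant: 568² − 4·66967 = 322624 − 267868 = 54756; √54756 = 234.
q = (568 − 234)/2 = 167, p = (568 + 234)/2 = 401.
Check: 167 · 401 = 66967.

167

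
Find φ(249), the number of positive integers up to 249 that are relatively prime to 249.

164

Factor: 249 = 3 · 83.
φ(249) = (3−1) · (83−1) = 2 · 82 = 164.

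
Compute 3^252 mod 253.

31

3^1 ≡ 3 (mod 253)
3^2 ≡ 3^2 = 9 ≡ 9 (mod 253)
3^4 ≡ 9^2 = 81 ≡ 81 (mod 253)
3^8 ≡ 81^2 = 6561 ≡ 236 (mod 253)
3^16 ≡ 236^2 = 55696 ≡ 36 (mod 253)
3^32 ≡ 36^2 = 1296 ≡ 31 (mod 253)
3^64 ≡ 31^2 = 961 ≡ 202 (mod 253)
3^128 ≡ 202^2 = 40804 ≡ 71 (mod 253)
252 = 128 + 64 + 32 + 16 + 8 + 4 in binary powers of 2.
So 3^252 ≡ 71 · 202 · 31 · 36 · 236 · 81 ≡ 31 (mod 253).
Since 31 ≠ 1, base 3 is a Fermat witness: 253 is composite.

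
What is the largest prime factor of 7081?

7081 = 73 · 97
97 is prime.
So 7081 = 73 · 97; the largest prime factor is 97.

97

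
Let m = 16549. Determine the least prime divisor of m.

16549 is odd.
Digit sum 25, not divisible by 3.
Ends in 9: not divisible by 5.
7: 16549 = 7·2364 + 1
11: 16549 = 11·1504 + 5
13: 16549 = 13·1273

13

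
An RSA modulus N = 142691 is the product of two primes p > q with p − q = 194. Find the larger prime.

487

Since p = q + 194, we have 142691 = q(q + 194), so q² + 194q − 142691 = 0.
Discriminant: 194² + 4·142691 = 37636 + 570764 = 608400; √608400 = 780.
q = (−194 + 780)/2 = 293, and p = q + 194 = 487.
Check: 293 · 487 = 142691.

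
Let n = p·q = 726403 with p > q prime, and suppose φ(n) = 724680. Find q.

φ(n) = (p−1)(q−1) = n − (p+q) + 1, so p + q = 726403 − 724680 + 1 = 1724.
p and q are the roots of t² − 1724t + 726403 = 0.
Discriminant: 1724² − 4·726403 = 2972176 − 2905612 = 66564; √66564 = 258.
q = (1724 − 258)/2 = 733, p = (1724 + 258)/2 = 991.
Check: 733 · 991 = 726403.

733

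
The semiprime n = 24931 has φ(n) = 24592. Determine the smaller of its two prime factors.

φ(n) = (p−1)(q−1) = n − (p+q) + 1, so p + q = 24931 − 24592 + 1 = 340.
p and q are the roots of t² − 340t + 24931 = 0.
Discriminant: 340² − 4·24931 = 115600 − 99724 = 15876; √15876 = 126.
q = (340 − 126)/2 = 107, p = (340 + 126)/2 = 233.
Check: 107 · 233 = 24931.

107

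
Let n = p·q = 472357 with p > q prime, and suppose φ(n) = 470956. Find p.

839

φ(n) = (p−1)(q−1) = n − (p+q) + 1, so p + q = 472357 − 470956 + 1 = 1402.
p and q are the roots of t² − 1402t + 472357 = 0.
Discriminant: 1402² − 4·472357 = 1965604 − 1889428 = 76176; √76176 = 276.
q = (1402 − 276)/2 = 563, p = (1402 + 276)/2 = 839.
Check: 563 · 839 = 472357.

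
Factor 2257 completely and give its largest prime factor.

61

2257 = 37 · 61
61 is prime.
So 2257 = 37 · 61; the largest prime factor is 61.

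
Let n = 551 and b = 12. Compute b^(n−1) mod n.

463

12^1 ≡ 12 (mod 551)
12^2 ≡ 12^2 = 144 ≡ 144 (mod 551)
12^4 ≡ 144^2 = 20736 ≡ 349 (mod 551)
12^8 ≡ 349^2 = 121801 ≡ 30 (mod 551)
12^16 ≡ 30^2 = 900 ≡ 349 (mod 551)
12^32 ≡ 349^2 = 121801 ≡ 30 (mod 551)
12^64 ≡ 30^2 = 900 ≡ 349 (mod 551)
12^128 ≡ 349^2 = 121801 ≡ 30 (mod 551)
12^256 ≡ 30^2 = 900 ≡ 349 (mod 551)
12^512 ≡ 349^2 = 121801 ≡ 30 (mod 551)
550 = 512 + 32 + 4 + 2 in binary powers of 2.
So 12^550 ≡ 30 · 30 · 349 · 144 ≡ 463 (mod 551).
Since 463 ≠ 1, base 12 is a Fermat witness: 551 is composite.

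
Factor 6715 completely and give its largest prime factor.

79

6715 = 5 · 1343
1343 = 17 · 79
79 is prime.
So 6715 = 5 · 17 · 79; the largest prime factor is 79.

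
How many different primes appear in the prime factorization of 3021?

3021 = 3 · 1007
1007 = 19 · 53
3021 = 3 · 19 · 53, which has 3 distinct prime factors.

3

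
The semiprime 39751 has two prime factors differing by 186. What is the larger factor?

313

Since p = q + 186, we have 39751 = q(q + 186), so q² + 186q − 39751 = 0.
Discriminant: 186² + 4·39751 = 34596 + 159004 = 193600; √193600 = 440.
q = (−186 + 440)/2 = 127, and p = q + 186 = 313.
Check: 127 · 313 = 39751.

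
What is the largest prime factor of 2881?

2881 = 43 · 67
67 is prime.
So 2881 = 43 · 67; the largest prime factor is 67.

67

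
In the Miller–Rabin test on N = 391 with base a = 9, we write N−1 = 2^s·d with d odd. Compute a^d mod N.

151

391 − 1 = 390 = 2^1 · 195, so d = 195.
9^1 ≡ 9 (mod 391)
9^2 ≡ 9^2 = 81 ≡ 81 (mod 391)
9^4 ≡ 81^2 = 6561 ≡ 305 (mod 391)
9^8 ≡ 305^2 = 93025 ≡ 358 (mod 391)
9^16 ≡ 358^2 = 128164 ≡ 307 (mod 391)
9^32 ≡ 307^2 = 94249 ≡ 18 (mod 391)
9^64 ≡ 18^2 = 324 ≡ 324 (mod 391)
9^128 ≡ 324^2 = 104976 ≡ 188 (mod 391)
195 = 128 + 64 + 2 + 1 in binary powers of 2.
So 9^195 ≡ 188 · 324 · 81 · 9 ≡ 151 (mod 391).
Squaring chain: 151; never reaches −1, so base 9 is a Miller–Rabin witness that 391 is composite.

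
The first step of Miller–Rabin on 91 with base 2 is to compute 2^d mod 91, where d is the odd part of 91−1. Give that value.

57

91 − 1 = 90 = 2^1 · 45, so d = 45.
2^1 ≡ 2 (mod 91)
2^2 ≡ 2^2 = 4 ≡ 4 (mod 91)
2^4 ≡ 4^2 = 16 ≡ 16 (mod 91)
2^8 ≡ 16^2 = 256 ≡ 74 (mod 91)
2^16 ≡ 74^2 = 5476 ≡ 16 (mod 91)
2^32 ≡ 16^2 = 256 ≡ 74 (mod 91)
45 = 32 + 8 + 4 + 1 in binary powers of 2.
So 2^45 ≡ 74 · 74 · 16 · 2 ≡ 57 (mod 91).
Squaring chain: 57; never reaches −1, so base 2 is a Miller–Rabin witness that 91 is composite.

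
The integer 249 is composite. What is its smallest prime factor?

249 is odd.
Digit sum 15, divisible by 3.

3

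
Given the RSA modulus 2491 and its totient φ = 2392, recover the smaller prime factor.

φ(n) = (p−1)(q−1) = n − (p+q) + 1, so p + q = 2491 − 2392 + 1 = 100.
p and q are the roots of t² − 100t + 2491 = 0.
Discriminant: 100² − 4·2491 = 10000 − 9964 = 36; √36 = 6.
q = (100 − 6)/2 = 47, p = (100 + 6)/2 = 53.
Check: 47 · 53 = 2491.

47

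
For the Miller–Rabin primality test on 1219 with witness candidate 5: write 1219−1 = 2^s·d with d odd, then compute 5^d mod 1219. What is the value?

1219 − 1 = 1218 = 2^1 · 609, so d = 609.
5^1 ≡ 5 (mod 1219)
5^2 ≡ 5^2 = 25 ≡ 25 (mod 1219)
5^4 ≡ 25^2 = 625 ≡ 625 (mod 1219)
5^8 ≡ 625^2 = 390625 ≡ 545 (mod 1219)
5^16 ≡ 545^2 = 297025 ≡ 808 (mod 1219)
5^32 ≡ 808^2 = 652864 ≡ 699 (mod 1219)
5^64 ≡ 699^2 = 488601 ≡ 1001 (mod 1219)
5^128 ≡ 1001^2 = 1002001 ≡ 1202 (mod 1219)
5^256 ≡ 1202^2 = 1444804 ≡ 289 (mod 1219)
5^512 ≡ 289^2 = 83521 ≡ 629 (mod 1219)
609 = 512 + 64 + 32 + 1 in binary powers of 2.
So 5^609 ≡ 629 · 1001 · 699 · 5 ≡ 1146 (mod 1219).
Squaring chain: 1146; never reaches −1, so base 5 is a Miller–Rabin witness that 1219 is composite.

1146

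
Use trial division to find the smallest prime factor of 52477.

52477 is odd.
Digit sum 25, not divisible by 3.
Ends in 7: not divisible by 5.
7: 52477 = 7·7496 + 5
11: 52477 = 11·4770 + 7
13: 52477 = 13·4036 + 9
17: 52477 = 17·3086 + 15
19: 52477 = 19·2761 + 18
23: 52477 = 23·2281 + 14
29: 52477 = 29·1809 + 16
31: 52477 = 31·1692 + 25
37: 52477 = 37·1418 + 11
41: 52477 = 41·1279 + 38
43: 52477 = 43·1220 + 17
47: 52477 = 47·1116 + 25
53: 52477 = 53·990 + 7
59: 52477 = 59·889 + 26
61: 52477 = 61·860 + 17
67: 52477 = 67·783 + 16
71: 52477 = 71·739 + 8
73: 52477 = 73·718 + 63
79: 52477 = 79·664 + 21
83: 52477 = 83·632 + 21
89: 52477 = 89·589 + 56
97: 52477 = 97·541

97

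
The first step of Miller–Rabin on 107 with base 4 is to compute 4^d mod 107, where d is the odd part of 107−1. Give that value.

1

107 − 1 = 106 = 2^1 · 53, so d = 53.
4^1 ≡ 4 (mod 107)
4^2 ≡ 4^2 = 16 ≡ 16 (mod 107)
4^4 ≡ 16^2 = 256 ≡ 42 (mod 107)
4^8 ≡ 42^2 = 1764 ≡ 52 (mod 107)
4^16 ≡ 52^2 = 2704 ≡ 29 (mod 107)
4^32 ≡ 29^2 = 841 ≡ 92 (mod 107)
53 = 32 + 16 + 4 + 1 in binary powers of 2.
So 4^53 ≡ 92 · 29 · 42 · 4 ≡ 1 (mod 107).
Since 4^d ≡ 1 (mod 107), base 4 does not prove 107 composite.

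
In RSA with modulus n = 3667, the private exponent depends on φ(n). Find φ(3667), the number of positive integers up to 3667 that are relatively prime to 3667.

Factor: 3667 = 19 · 193.
φ(3667) = (19−1) · (193−1) = 18 · 192 = 3456.

3456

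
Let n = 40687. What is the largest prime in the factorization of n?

40687 = 23 · 1769
1769 = 29 · 61
61 is prime.
So 40687 = 23 · 29 · 61; the largest prime factor is 61.

61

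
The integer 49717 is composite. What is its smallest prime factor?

49717 is odd.
Digit sum 28, not divisible by 3.
Ends in 7: not divisible by 5.
7: 49717 = 7·7102 + 3
11: 49717 = 11·4519 + 8
13: 49717 = 13·3824 + 5
17: 49717 = 17·2924 + 9
19: 49717 = 19·2616 + 13
23: 49717 = 23·2161 + 14
29: 49717 = 29·1714 + 11
31: 49717 = 31·1603 + 24
37: 49717 = 37·1343 + 26
41: 49717 = 41·1212 + 25
43: 49717 = 43·1156 + 9
47: 49717 = 47·1057 + 38
53: 49717 = 53·938 + 3
59: 49717 = 59·842 + 39
61: 49717 = 61·815 + 2
67: 49717 = 67·742 + 3
71: 49717 = 71·700 + 17
73: 49717 = 73·681 + 4
79: 49717 = 79·629 + 26
83: 49717 = 83·599

83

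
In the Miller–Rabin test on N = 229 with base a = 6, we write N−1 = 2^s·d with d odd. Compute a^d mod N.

229 − 1 = 228 = 2^2 · 57, so d = 57.
6^1 ≡ 6 (mod 229)
6^2 ≡ 6^2 = 36 ≡ 36 (mod 229)
6^4 ≡ 36^2 = 1296 ≡ 151 (mod 229)
6^8 ≡ 151^2 = 22801 ≡ 130 (mod 229)
6^16 ≡ 130^2 = 16900 ≡ 183 (mod 229)
6^32 ≡ 183^2 = 33489 ≡ 55 (mod 229)
57 = 32 + 16 + 8 + 1 in binary powers of 2.
So 6^57 ≡ 55 · 183 · 130 · 6 ≡ 122 (mod 229).
Squaring chain: 122 → 228; reaches −1, so base 6 does not prove 229 composite.

122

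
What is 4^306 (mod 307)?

4^1 ≡ 4 (mod 307)
4^2 ≡ 4^2 = 16 ≡ 16 (mod 307)
4^4 ≡ 16^2 = 256 ≡ 256 (mod 307)
4^8 ≡ 256^2 = 65536 ≡ 145 (mod 307)
4^16 ≡ 145^2 = 21025 ≡ 149 (mod 307)
4^32 ≡ 149^2 = 22201 ≡ 97 (mod 307)
4^64 ≡ 97^2 = 9409 ≡ 199 (mod 307)
4^128 ≡ 199^2 = 39601 ≡ 305 (mod 307)
4^256 ≡ 305^2 = 93025 ≡ 4 (mod 307)
306 = 256 + 32 + 16 + 2 in binary powers of 2.
So 4^306 ≡ 4 · 97 · 149 · 16 ≡ 1 (mod 307).
Since the result is 1, base 4 gives no evidence that 307 is composite.

1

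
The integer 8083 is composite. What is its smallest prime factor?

59

8083 is odd.
Digit sum 19, not divisible by 3.
Ends in 3: not divisible by 5.
7: 8083 = 7·1154 + 5
11: 8083 = 11·734 + 9
13: 8083 = 13·621 + 10
17: 8083 = 17·475 + 8
19: 8083 = 19·425 + 8
23: 8083 = 23·351 + 10
29: 8083 = 29·278 + 21
31: 8083 = 31·260 + 23
37: 8083 = 37·218 + 17
41: 8083 = 41·197 + 6
43: 8083 = 43·187 + 42
47: 8083 = 47·171 + 46
53: 8083 = 53·152 + 27
59: 8083 = 59·137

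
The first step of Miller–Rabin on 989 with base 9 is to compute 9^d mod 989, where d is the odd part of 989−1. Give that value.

989 − 1 = 988 = 2^2 · 247, so d = 247.
9^1 ≡ 9 (mod 989)
9^2 ≡ 9^2 = 81 ≡ 81 (mod 989)
9^4 ≡ 81^2 = 6561 ≡ 627 (mod 989)
9^8 ≡ 627^2 = 393129 ≡ 496 (mod 989)
9^16 ≡ 496^2 = 246016 ≡ 744 (mod 989)
9^32 ≡ 744^2 = 553536 ≡ 685 (mod 989)
9^64 ≡ 685^2 = 469225 ≡ 439 (mod 989)
9^128 ≡ 439^2 = 192721 ≡ 855 (mod 989)
247 = 128 + 64 + 32 + 16 + 4 + 2 + 1 in binary powers of 2.
So 9^247 ≡ 855 · 439 · 685 · 744 · 627 · 81 · 9 ≡ 744 (mod 989).
Squaring chain: 744 → 685; never reaches −1, so base 9 is a Miller–Rabin witness that 989 is composite.

744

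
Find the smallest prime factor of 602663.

602663 is odd.
Digit sum 23, not divisible by 3.
Ends in 3: not divisible by 5.
7: 602663 = 7·86094 + 5
11: 602663 = 11·54787 + 6
13: 602663 = 13·46358 + 9
17: 602663 = 17·35450 + 13
19: 602663 = 19·31719 + 2
23: 602663 = 23·26202 + 17
29: 602663 = 29·20781 + 14
31: 602663 = 31·19440 + 23
37: 602663 = 37·16288 + 7
41: 602663 = 41·14699 + 4
43: 602663 = 43·14015 + 18
47: 602663 = 47·12822 + 29
53: 602663 = 53·11371

53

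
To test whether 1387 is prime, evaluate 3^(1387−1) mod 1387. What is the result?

875

3^1 ≡ 3 (mod 1387)
3^2 ≡ 3^2 = 9 ≡ 9 (mod 1387)
3^4 ≡ 9^2 = 81 ≡ 81 (mod 1387)
3^8 ≡ 81^2 = 6561 ≡ 1013 (mod 1387)
3^16 ≡ 1013^2 = 1026169 ≡ 1176 (mod 1387)
3^32 ≡ 1176^2 = 1382976 ≡ 137 (mod 1387)
3^64 ≡ 137^2 = 18769 ≡ 738 (mod 1387)
3^128 ≡ 738^2 = 544644 ≡ 940 (mod 1387)
3^256 ≡ 940^2 = 883600 ≡ 81 (mod 1387)
3^512 ≡ 81^2 = 6561 ≡ 1013 (mod 1387)
3^1024 ≡ 1013^2 = 1026169 ≡ 1176 (mod 1387)
1386 = 1024 + 256 + 64 + 32 + 8 + 2 in binary powers of 2.
So 3^1386 ≡ 1176 · 81 · 738 · 137 · 1013 · 9 ≡ 875 (mod 1387).
Since 875 ≠ 1, base 3 is a Fermat witness: 1387 is composite.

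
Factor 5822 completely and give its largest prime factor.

5822 = 2 · 2911
2911 = 41 · 71
71 is prime.
So 5822 = 2 · 41 · 71; the largest prime factor is 71.

71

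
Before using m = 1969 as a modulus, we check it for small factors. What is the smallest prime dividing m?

1969 is odd.
Digit sum 25, not divisible by 3.
Ends in 9: not divisible by 5.
7: 1969 = 7·281 + 2
11: 1969 = 11·179

11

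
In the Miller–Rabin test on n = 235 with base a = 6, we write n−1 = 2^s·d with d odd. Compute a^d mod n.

36

235 − 1 = 234 = 2^1 · 117, so d = 117.
6^1 ≡ 6 (mod 235)
6^2 ≡ 6^2 = 36 ≡ 36 (mod 235)
6^4 ≡ 36^2 = 1296 ≡ 121 (mod 235)
6^8 ≡ 121^2 = 14641 ≡ 71 (mod 235)
6^16 ≡ 71^2 = 5041 ≡ 106 (mod 235)
6^32 ≡ 106^2 = 11236 ≡ 191 (mod 235)
6^64 ≡ 191^2 = 36481 ≡ 56 (mod 235)
117 = 64 + 32 + 16 + 4 + 1 in binary powers of 2.
So 6^117 ≡ 56 · 191 · 106 · 121 · 6 ≡ 36 (mod 235).
Squaring chain: 36; never reaches −1, so base 6 is a Miller–Rabin witness that 235 is composite.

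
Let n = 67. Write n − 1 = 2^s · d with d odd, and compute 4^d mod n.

1

67 − 1 = 66 = 2^1 · 33, so d = 33.
4^1 ≡ 4 (mod 67)
4^2 ≡ 4^2 = 16 ≡ 16 (mod 67)
4^4 ≡ 16^2 = 256 ≡ 55 (mod 67)
4^8 ≡ 55^2 = 3025 ≡ 10 (mod 67)
4^16 ≡ 10^2 = 100 ≡ 33 (mod 67)
4^32 ≡ 33^2 = 1089 ≡ 17 (mod 67)
33 = 32 + 1 in binary powers of 2.
So 4^33 ≡ 17 · 4 ≡ 1 (mod 67).
Since 4^d ≡ 1 (mod 67), base 4 does not prove 67 composite.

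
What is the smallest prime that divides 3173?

3173 is odd.
Digit sum 14, not divisible by 3.
Ends in 3: not divisible by 5.
7: 3173 = 7·453 + 2
11: 3173 = 11·288 + 5
13: 3173 = 13·244 + 1
17: 3173 = 17·186 + 11
19: 3173 = 19·167

19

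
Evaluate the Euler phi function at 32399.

32040

Factor: 32399 = 179 · 181.
φ(32399) = (179−1) · (181−1) = 178 · 180 = 32040.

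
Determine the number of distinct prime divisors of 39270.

6

39270 = 2 · 19635
19635 = 3 · 6545
6545 = 5 · 1309
1309 = 7 · 187
187 = 11 · 17
39270 = 2 · 3 · 5 · 7 · 11 · 17, which has 6 distinct prime factors.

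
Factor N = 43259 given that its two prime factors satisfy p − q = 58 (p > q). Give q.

181

Since p = q + 58, we have 43259 = q(q + 58), so q² + 58q − 43259 = 0.
Discriminant: 58² + 4·43259 = 3364 + 173036 = 176400; √176400 = 420.
q = (−58 + 420)/2 = 181, and p = q + 58 = 239.
Check: 181 · 239 = 43259.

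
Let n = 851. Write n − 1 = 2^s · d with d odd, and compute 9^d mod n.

303

851 − 1 = 850 = 2^1 · 425, so d = 425.
9^1 ≡ 9 (mod 851)
9^2 ≡ 9^2 = 81 ≡ 81 (mod 851)
9^4 ≡ 81^2 = 6561 ≡ 604 (mod 851)
9^8 ≡ 604^2 = 364816 ≡ 588 (mod 851)
9^16 ≡ 588^2 = 345744 ≡ 238 (mod 851)
9^32 ≡ 238^2 = 56644 ≡ 478 (mod 851)
9^64 ≡ 478^2 = 228484 ≡ 416 (mod 851)
9^128 ≡ 416^2 = 173056 ≡ 303 (mod 851)
9^256 ≡ 303^2 = 91809 ≡ 752 (mod 851)
425 = 256 + 128 + 32 + 8 + 1 in binary powers of 2.
So 9^425 ≡ 752 · 303 · 478 · 588 · 9 ≡ 303 (mod 851).
Squaring chain: 303; never reaches −1, so base 9 is a Miller–Rabin witness that 851 is composite.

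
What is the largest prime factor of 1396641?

83

1396641 = 3 · 465547
465547 = 71 · 6557
6557 = 79 · 83
83 is prime.
So 1396641 = 3 · 71 · 79 · 83; the largest prime factor is 83.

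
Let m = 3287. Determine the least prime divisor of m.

19

3287 is odd.
Digit sum 20, not divisible by 3.
Ends in 7: not divisible by 5.
7: 3287 = 7·469 + 4
11: 3287 = 11·298 + 9
13: 3287 = 13·252 + 11
17: 3287 = 17·193 + 6
19: 3287 = 19·173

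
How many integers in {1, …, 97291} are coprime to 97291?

Factor: 97291 = 17 · 59 · 97.
φ(97291) = (17−1) · (59−1) · (97−1) = 16 · 58 · 96 = 89088.

89088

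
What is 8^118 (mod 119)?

106

8^1 ≡ 8 (mod 119)
8^2 ≡ 8^2 = 64 ≡ 64 (mod 119)
8^4 ≡ 64^2 = 4096 ≡ 50 (mod 119)
8^8 ≡ 50^2 = 2500 ≡ 1 (mod 119)
8^16 ≡ 1^2 = 1 ≡ 1 (mod 119)
8^32 ≡ 1^2 = 1 ≡ 1 (mod 119)
8^64 ≡ 1^2 = 1 ≡ 1 (mod 119)
118 = 64 + 32 + 16 + 4 + 2 in binary powers of 2.
So 8^118 ≡ 1 · 1 · 1 · 50 · 64 ≡ 106 (mod 119).
Since 106 ≠ 1, base 8 is a Fermat witness: 119 is composite.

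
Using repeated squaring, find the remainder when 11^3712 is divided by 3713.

11^1 ≡ 11 (mod 3713)
11^2 ≡ 11^2 = 121 ≡ 121 (mod 3713)
11^4 ≡ 121^2 = 14641 ≡ 3502 (mod 3713)
11^8 ≡ 3502^2 = 12264004 ≡ 3678 (mod 3713)
11^16 ≡ 3678^2 = 13527684 ≡ 1225 (mod 3713)
11^32 ≡ 1225^2 = 1500625 ≡ 573 (mod 3713)
11^64 ≡ 573^2 = 328329 ≡ 1585 (mod 3713)
11^128 ≡ 1585^2 = 2512225 ≡ 2237 (mod 3713)
11^256 ≡ 2237^2 = 5004169 ≡ 2758 (mod 3713)
11^512 ≡ 2758^2 = 7606564 ≡ 2340 (mod 3713)
11^1024 ≡ 2340^2 = 5475600 ≡ 2638 (mod 3713)
11^2048 ≡ 2638^2 = 6959044 ≡ 882 (mod 3713)
3712 = 2048 + 1024 + 512 + 128 in binary powers of 2.
So 11^3712 ≡ 882 · 2638 · 2340 · 2237 ≡ 2453 (mod 3713).
Since 2453 ≠ 1, base 11 is a Fermat witness: 3713 is composite.

2453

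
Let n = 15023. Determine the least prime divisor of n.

83

15023 is odd.
Digit sum 11, not divisible by 3.
Ends in 3: not divisible by 5.
7: 15023 = 7·2146 + 1
11: 15023 = 11·1365 + 8
13: 15023 = 13·1155 + 8
17: 15023 = 17·883 + 12
19: 15023 = 19·790 + 13
23: 15023 = 23·653 + 4
29: 15023 = 29·518 + 1
31: 15023 = 31·484 + 19
37: 15023 = 37·406 + 1
41: 15023 = 41·366 + 17
43: 15023 = 43·349 + 16
47: 15023 = 47·319 + 30
53: 15023 = 53·283 + 24
59: 15023 = 59·254 + 37
61: 15023 = 61·246 + 17
67: 15023 = 67·224 + 15
71: 15023 = 71·211 + 42
73: 15023 = 73·205 + 58
79: 15023 = 79·190 + 13
83: 15023 = 83·181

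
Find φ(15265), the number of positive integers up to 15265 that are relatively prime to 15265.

11760

Factor: 15265 = 5 · 43 · 71.
φ(15265) = (5−1) · (43−1) · (71−1) = 4 · 42 · 70 = 11760.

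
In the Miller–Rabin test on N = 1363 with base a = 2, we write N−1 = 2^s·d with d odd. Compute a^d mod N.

686

1363 − 1 = 1362 = 2^1 · 681, so d = 681.
2^1 ≡ 2 (mod 1363)
2^2 ≡ 2^2 = 4 ≡ 4 (mod 1363)
2^4 ≡ 4^2 = 16 ≡ 16 (mod 1363)
2^8 ≡ 16^2 = 256 ≡ 256 (mod 1363)
2^16 ≡ 256^2 = 65536 ≡ 112 (mod 1363)
2^32 ≡ 112^2 = 12544 ≡ 277 (mod 1363)
2^64 ≡ 277^2 = 76729 ≡ 401 (mod 1363)
2^128 ≡ 401^2 = 160801 ≡ 1330 (mod 1363)
2^256 ≡ 1330^2 = 1768900 ≡ 1089 (mod 1363)
2^512 ≡ 1089^2 = 1185921 ≡ 111 (mod 1363)
681 = 512 + 128 + 32 + 8 + 1 in binary powers of 2.
So 2^681 ≡ 111 · 1330 · 277 · 256 · 2 ≡ 686 (mod 1363).
Squaring chain: 686; never reaches −1, so base 2 is a Miller–Rabin witness that 1363 is composite.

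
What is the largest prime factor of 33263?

33263 = 29 · 1147
1147 = 31 · 37
37 is prime.
So 33263 = 29 · 31 · 37; the largest prime factor is 37.

37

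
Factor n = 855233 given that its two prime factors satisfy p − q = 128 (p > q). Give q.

Since p = q + 128, we have 855233 = q(q + 128), so q² + 128q − 855233 = 0.
Discriminant: 128² + 4·855233 = 16384 + 3420932 = 3437316; √3437316 = 1854.
q = (−128 + 1854)/2 = 863, and p = q + 128 = 991.
Check: 863 · 991 = 855233.

863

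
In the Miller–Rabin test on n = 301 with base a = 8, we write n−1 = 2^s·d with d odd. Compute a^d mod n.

260

301 − 1 = 300 = 2^2 · 75, so d = 75.
8^1 ≡ 8 (mod 301)
8^2 ≡ 8^2 = 64 ≡ 64 (mod 301)
8^4 ≡ 64^2 = 4096 ≡ 183 (mod 301)
8^8 ≡ 183^2 = 33489 ≡ 78 (mod 301)
8^16 ≡ 78^2 = 6084 ≡ 64 (mod 301)
8^32 ≡ 64^2 = 4096 ≡ 183 (mod 301)
8^64 ≡ 183^2 = 33489 ≡ 78 (mod 301)
75 = 64 + 8 + 2 + 1 in binary powers of 2.
So 8^75 ≡ 78 · 78 · 64 · 8 ≡ 260 (mod 301).
Squaring chain: 260 → 176; never reaches −1, so base 8 is a Miller–Rabin witness that 301 is composite.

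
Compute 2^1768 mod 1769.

2^1 ≡ 2 (mod 1769)
2^2 ≡ 2^2 = 4 ≡ 4 (mod 1769)
2^4 ≡ 4^2 = 16 ≡ 16 (mod 1769)
2^8 ≡ 16^2 = 256 ≡ 256 (mod 1769)
2^16 ≡ 256^2 = 65536 ≡ 83 (mod 1769)
2^32 ≡ 83^2 = 6889 ≡ 1582 (mod 1769)
2^64 ≡ 1582^2 = 2502724 ≡ 1358 (mod 1769)
2^128 ≡ 1358^2 = 1844164 ≡ 866 (mod 1769)
2^256 ≡ 866^2 = 749956 ≡ 1669 (mod 1769)
2^512 ≡ 1669^2 = 2785561 ≡ 1155 (mod 1769)
2^1024 ≡ 1155^2 = 1334025 ≡ 199 (mod 1769)
1768 = 1024 + 512 + 128 + 64 + 32 + 8 in binary powers of 2.
So 2^1768 ≡ 199 · 1155 · 866 · 1358 · 1582 · 256 ≡ 625 (mod 1769).
Since 625 ≠ 1, base 2 is a Fermat witness: 1769 is composite.

625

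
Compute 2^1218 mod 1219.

2^1 ≡ 2 (mod 1219)
2^2 ≡ 2^2 = 4 ≡ 4 (mod 1219)
2^4 ≡ 4^2 = 16 ≡ 16 (mod 1219)
2^8 ≡ 16^2 = 256 ≡ 256 (mod 1219)
2^16 ≡ 256^2 = 65536 ≡ 929 (mod 1219)
2^32 ≡ 929^2 = 863041 ≡ 1208 (mod 1219)
2^64 ≡ 1208^2 = 1459264 ≡ 121 (mod 1219)
2^128 ≡ 121^2 = 14641 ≡ 13 (mod 1219)
2^256 ≡ 13^2 = 169 ≡ 169 (mod 1219)
2^512 ≡ 169^2 = 28561 ≡ 524 (mod 1219)
2^1024 ≡ 524^2 = 274576 ≡ 301 (mod 1219)
1218 = 1024 + 128 + 64 + 2 in binary powers of 2.
So 2^1218 ≡ 301 · 13 · 121 · 4 ≡ 785 (mod 1219).
Since 785 ≠ 1, base 2 is a Fermat witness: 1219 is composite.

785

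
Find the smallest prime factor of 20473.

59

20473 is odd.
Digit sum 16, not divisible by 3.
Ends in 3: not divisible by 5.
7: 20473 = 7·2924 + 5
11: 20473 = 11·1861 + 2
13: 20473 = 13·1574 + 11
17: 20473 = 17·1204 + 5
19: 20473 = 19·1077 + 10
23: 20473 = 23·890 + 3
29: 20473 = 29·705 + 28
31: 20473 = 31·660 + 13
37: 20473 = 37·553 + 12
41: 20473 = 41·499 + 14
43: 20473 = 43·476 + 5
47: 20473 = 47·435 + 28
53: 20473 = 53·386 + 15
59: 20473 = 59·347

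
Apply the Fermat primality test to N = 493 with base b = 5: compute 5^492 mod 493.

344

5^1 ≡ 5 (mod 493)
5^2 ≡ 5^2 = 25 ≡ 25 (mod 493)
5^4 ≡ 25^2 = 625 ≡ 132 (mod 493)
5^8 ≡ 132^2 = 17424 ≡ 169 (mod 493)
5^16 ≡ 169^2 = 28561 ≡ 460 (mod 493)
5^32 ≡ 460^2 = 211600 ≡ 103 (mod 493)
5^64 ≡ 103^2 = 10609 ≡ 256 (mod 493)
5^128 ≡ 256^2 = 65536 ≡ 460 (mod 493)
5^256 ≡ 460^2 = 211600 ≡ 103 (mod 493)
492 = 256 + 128 + 64 + 32 + 8 + 4 in binary powers of 2.
So 5^492 ≡ 103 · 460 · 256 · 103 · 169 · 132 ≡ 344 (mod 493).
Since 344 ≠ 1, base 5 is a Fermat witness: 493 is composite.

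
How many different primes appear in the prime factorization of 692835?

692835 = 3 · 230945
230945 = 5 · 46189
46189 = 11 · 4199
4199 = 13 · 323
323 = 17 · 19
692835 = 3 · 5 · 11 · 13 · 17 · 19, which has 6 distinct prime factors.

6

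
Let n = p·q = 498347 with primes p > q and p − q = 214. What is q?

Since p = q + 214, we have 498347 = q(q + 214), so q² + 214q − 498347 = 0.
Discriminant: 214² + 4·498347 = 45796 + 1993388 = 2039184; √2039184 = 1428.
q = (−214 + 1428)/2 = 607, and p = q + 214 = 821.
Check: 607 · 821 = 498347.

607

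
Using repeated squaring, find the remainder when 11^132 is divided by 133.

11^1 ≡ 11 (mod 133)
11^2 ≡ 11^2 = 121 ≡ 121 (mod 133)
11^4 ≡ 121^2 = 14641 ≡ 11 (mod 133)
11^8 ≡ 11^2 = 121 ≡ 121 (mod 133)
11^16 ≡ 121^2 = 14641 ≡ 11 (mod 133)
11^32 ≡ 11^2 = 121 ≡ 121 (mod 133)
11^64 ≡ 121^2 = 14641 ≡ 11 (mod 133)
11^128 ≡ 11^2 = 121 ≡ 121 (mod 133)
132 = 128 + 4 in binary powers of 2.
So 11^132 ≡ 121 · 11 ≡ 1 (mod 133).
Since the result is 1, base 11 gives no evidence that 133 is composite.

1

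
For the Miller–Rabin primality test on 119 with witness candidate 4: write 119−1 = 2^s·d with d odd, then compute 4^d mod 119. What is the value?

119 − 1 = 118 = 2^1 · 59, so d = 59.
4^1 ≡ 4 (mod 119)
4^2 ≡ 4^2 = 16 ≡ 16 (mod 119)
4^4 ≡ 16^2 = 256 ≡ 18 (mod 119)
4^8 ≡ 18^2 = 324 ≡ 86 (mod 119)
4^16 ≡ 86^2 = 7396 ≡ 18 (mod 119)
4^32 ≡ 18^2 = 324 ≡ 86 (mod 119)
59 = 32 + 16 + 8 + 2 + 1 in binary powers of 2.
So 4^59 ≡ 86 · 18 · 86 · 16 · 4 ≡ 30 (mod 119).
Squaring chain: 30; never reaches −1, so base 4 is a Miller–Rabin witness that 119 is composite.

30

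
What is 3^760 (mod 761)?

1

3^1 ≡ 3 (mod 761)
3^2 ≡ 3^2 = 9 ≡ 9 (mod 761)
3^4 ≡ 9^2 = 81 ≡ 81 (mod 761)
3^8 ≡ 81^2 = 6561 ≡ 473 (mod 761)
3^16 ≡ 473^2 = 223729 ≡ 756 (mod 761)
3^32 ≡ 756^2 = 571536 ≡ 25 (mod 761)
3^64 ≡ 25^2 = 625 ≡ 625 (mod 761)
3^128 ≡ 625^2 = 390625 ≡ 232 (mod 761)
3^256 ≡ 232^2 = 53824 ≡ 554 (mod 761)
3^512 ≡ 554^2 = 306916 ≡ 233 (mod 761)
760 = 512 + 128 + 64 + 32 + 16 + 8 in binary powers of 2.
So 3^760 ≡ 233 · 232 · 625 · 25 · 756 · 473 ≡ 1 (mod 761).
Since the result is 1, base 3 gives no evidence that 761 is composite.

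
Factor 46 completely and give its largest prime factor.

46 = 2 · 23
23 is prime.
So 46 = 2 · 23; the largest prime factor is 23.

23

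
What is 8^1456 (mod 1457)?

8^1 ≡ 8 (mod 1457)
8^2 ≡ 8^2 = 64 ≡ 64 (mod 1457)
8^4 ≡ 64^2 = 4096 ≡ 1182 (mod 1457)
8^8 ≡ 1182^2 = 1397124 ≡ 1318 (mod 1457)
8^16 ≡ 1318^2 = 1737124 ≡ 380 (mod 1457)
8^32 ≡ 380^2 = 144400 ≡ 157 (mod 1457)
8^64 ≡ 157^2 = 24649 ≡ 1337 (mod 1457)
8^128 ≡ 1337^2 = 1787569 ≡ 1287 (mod 1457)
8^256 ≡ 1287^2 = 1656369 ≡ 1217 (mod 1457)
8^512 ≡ 1217^2 = 1481089 ≡ 777 (mod 1457)
8^1024 ≡ 777^2 = 603729 ≡ 531 (mod 1457)
1456 = 1024 + 256 + 128 + 32 + 16 in binary powers of 2.
So 8^1456 ≡ 531 · 1217 · 1287 · 157 · 380 ≡ 1093 (mod 1457).
Since 1093 ≠ 1, base 8 is a Fermat witness: 1457 is composite.

1093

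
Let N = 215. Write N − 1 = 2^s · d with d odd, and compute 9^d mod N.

215 − 1 = 214 = 2^1 · 107, so d = 107.
9^1 ≡ 9 (mod 215)
9^2 ≡ 9^2 = 81 ≡ 81 (mod 215)
9^4 ≡ 81^2 = 6561 ≡ 111 (mod 215)
9^8 ≡ 111^2 = 12321 ≡ 66 (mod 215)
9^16 ≡ 66^2 = 4356 ≡ 56 (mod 215)
9^32 ≡ 56^2 = 3136 ≡ 126 (mod 215)
9^64 ≡ 126^2 = 15876 ≡ 181 (mod 215)
107 = 64 + 32 + 8 + 2 + 1 in binary powers of 2.
So 9^107 ≡ 181 · 126 · 66 · 81 · 9 ≡ 124 (mod 215).
Squaring chain: 124; never reaches −1, so base 9 is a Miller–Rabin witness that 215 is composite.

124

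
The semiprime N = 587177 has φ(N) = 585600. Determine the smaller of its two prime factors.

601

φ(n) = (p−1)(q−1) = n − (p+q) + 1, so p + q = 587177 − 585600 + 1 = 1578.
p and q are the roots of t² − 1578t + 587177 = 0.
Discriminant: 1578² − 4·587177 = 2490084 − 2348708 = 141376; √141376 = 376.
q = (1578 − 376)/2 = 601, p = (1578 + 376)/2 = 977.
Check: 601 · 977 = 587177.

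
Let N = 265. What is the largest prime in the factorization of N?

53

265 = 5 · 53
53 is prime.
So 265 = 5 · 53; the largest prime factor is 53.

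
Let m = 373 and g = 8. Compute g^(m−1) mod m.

8^1 ≡ 8 (mod 373)
8^2 ≡ 8^2 = 64 ≡ 64 (mod 373)
8^4 ≡ 64^2 = 4096 ≡ 366 (mod 373)
8^8 ≡ 366^2 = 133956 ≡ 49 (mod 373)
8^16 ≡ 49^2 = 2401 ≡ 163 (mod 373)
8^32 ≡ 163^2 = 26569 ≡ 86 (mod 373)
8^64 ≡ 86^2 = 7396 ≡ 309 (mod 373)
8^128 ≡ 309^2 = 95481 ≡ 366 (mod 373)
8^256 ≡ 366^2 = 133956 ≡ 49 (mod 373)
372 = 256 + 64 + 32 + 16 + 4 in binary powers of 2.
So 8^372 ≡ 49 · 309 · 86 · 163 · 366 ≡ 1 (mod 373).
Since the result is 1, base 8 gives no evidence that 373 is composite.

1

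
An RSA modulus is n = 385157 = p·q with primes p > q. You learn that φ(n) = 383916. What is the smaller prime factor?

599

φ(n) = (p−1)(q−1) = n − (p+q) + 1, so p + q = 385157 − 383916 + 1 = 1242.
p and q are the roots of t² − 1242t + 385157 = 0.
Discriminant: 1242² − 4·385157 = 1542564 − 1540628 = 1936; √1936 = 44.
q = (1242 − 44)/2 = 599, p = (1242 + 44)/2 = 643.
Check: 599 · 643 = 385157.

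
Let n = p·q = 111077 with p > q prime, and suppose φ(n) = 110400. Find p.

φ(n) = (p−1)(q−1) = n − (p+q) + 1, so p + q = 111077 − 110400 + 1 = 678.
p and q are the roots of t² − 678t + 111077 = 0.
Discriminant: 678² − 4·111077 = 459684 − 444308 = 15376; √15376 = 124.
q = (678 − 124)/2 = 277, p = (678 + 124)/2 = 401.
Check: 277 · 401 = 111077.

401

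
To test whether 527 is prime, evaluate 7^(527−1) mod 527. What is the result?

7^1 ≡ 7 (mod 527)
7^2 ≡ 7^2 = 49 ≡ 49 (mod 527)
7^4 ≡ 49^2 = 2401 ≡ 293 (mod 527)
7^8 ≡ 293^2 = 85849 ≡ 475 (mod 527)
7^16 ≡ 475^2 = 225625 ≡ 69 (mod 527)
7^32 ≡ 69^2 = 4761 ≡ 18 (mod 527)
7^64 ≡ 18^2 = 324 ≡ 324 (mod 527)
7^128 ≡ 324^2 = 104976 ≡ 103 (mod 527)
7^256 ≡ 103^2 = 10609 ≡ 69 (mod 527)
7^512 ≡ 69^2 = 4761 ≡ 18 (mod 527)
526 = 512 + 8 + 4 + 2 in binary powers of 2.
So 7^526 ≡ 18 · 475 · 293 · 49 ≡ 348 (mod 527).
Since 348 ≠ 1, base 7 is a Fermat witness: 527 is composite.

348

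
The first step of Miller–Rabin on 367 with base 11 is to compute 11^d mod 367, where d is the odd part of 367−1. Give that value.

366

367 − 1 = 366 = 2^1 · 183, so d = 183.
11^1 ≡ 11 (mod 367)
11^2 ≡ 11^2 = 121 ≡ 121 (mod 367)
11^4 ≡ 121^2 = 14641 ≡ 328 (mod 367)
11^8 ≡ 328^2 = 107584 ≡ 53 (mod 367)
11^16 ≡ 53^2 = 2809 ≡ 240 (mod 367)
11^32 ≡ 240^2 = 57600 ≡ 348 (mod 367)
11^64 ≡ 348^2 = 121104 ≡ 361 (mod 367)
11^128 ≡ 361^2 = 130321 ≡ 36 (mod 367)
183 = 128 + 32 + 16 + 4 + 2 + 1 in binary powers of 2.
So 11^183 ≡ 36 · 348 · 240 · 328 · 121 · 11 ≡ 366 (mod 367).
Since 11^d ≡ 366 (mod 367), base 11 does not prove 367 composite.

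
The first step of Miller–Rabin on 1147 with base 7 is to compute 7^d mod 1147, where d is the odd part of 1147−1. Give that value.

1025

1147 − 1 = 1146 = 2^1 · 573, so d = 573.
7^1 ≡ 7 (mod 1147)
7^2 ≡ 7^2 = 49 ≡ 49 (mod 1147)
7^4 ≡ 49^2 = 2401 ≡ 107 (mod 1147)
7^8 ≡ 107^2 = 11449 ≡ 1126 (mod 1147)
7^16 ≡ 1126^2 = 1267876 ≡ 441 (mod 1147)
7^32 ≡ 441^2 = 194481 ≡ 638 (mod 1147)
7^64 ≡ 638^2 = 407044 ≡ 1006 (mod 1147)
7^128 ≡ 1006^2 = 1012036 ≡ 382 (mod 1147)
7^256 ≡ 382^2 = 145924 ≡ 255 (mod 1147)
7^512 ≡ 255^2 = 65025 ≡ 793 (mod 1147)
573 = 512 + 32 + 16 + 8 + 4 + 1 in binary powers of 2.
So 7^573 ≡ 793 · 638 · 441 · 1126 · 107 · 7 ≡ 1025 (mod 1147).
Squaring chain: 1025; never reaches −1, so base 7 is a Miller–Rabin witness that 1147 is composite.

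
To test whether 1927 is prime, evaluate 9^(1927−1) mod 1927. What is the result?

286

9^1 ≡ 9 (mod 1927)
9^2 ≡ 9^2 = 81 ≡ 81 (mod 1927)
9^4 ≡ 81^2 = 6561 ≡ 780 (mod 1927)
9^8 ≡ 780^2 = 608400 ≡ 1395 (mod 1927)
9^16 ≡ 1395^2 = 1946025 ≡ 1682 (mod 1927)
9^32 ≡ 1682^2 = 2829124 ≡ 288 (mod 1927)
9^64 ≡ 288^2 = 82944 ≡ 83 (mod 1927)
9^128 ≡ 83^2 = 6889 ≡ 1108 (mod 1927)
9^256 ≡ 1108^2 = 1227664 ≡ 165 (mod 1927)
9^512 ≡ 165^2 = 27225 ≡ 247 (mod 1927)
9^1024 ≡ 247^2 = 61009 ≡ 1272 (mod 1927)
1926 = 1024 + 512 + 256 + 128 + 4 + 2 in binary powers of 2.
So 9^1926 ≡ 1272 · 247 · 165 · 1108 · 780 · 81 ≡ 286 (mod 1927).
Since 286 ≠ 1, base 9 is a Fermat witness: 1927 is composite.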